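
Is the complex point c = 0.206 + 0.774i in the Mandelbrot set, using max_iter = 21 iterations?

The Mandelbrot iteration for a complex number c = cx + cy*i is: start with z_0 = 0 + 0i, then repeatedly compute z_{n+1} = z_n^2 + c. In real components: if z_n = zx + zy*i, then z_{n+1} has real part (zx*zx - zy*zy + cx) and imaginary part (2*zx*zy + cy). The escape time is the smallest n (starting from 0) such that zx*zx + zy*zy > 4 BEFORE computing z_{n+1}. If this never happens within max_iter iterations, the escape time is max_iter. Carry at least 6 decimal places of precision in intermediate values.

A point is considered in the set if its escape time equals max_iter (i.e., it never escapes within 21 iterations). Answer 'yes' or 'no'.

Answer: no

Derivation:
z_0 = 0 + 0i, c = 0.2060 + 0.7740i
Iter 1: z = 0.2060 + 0.7740i, |z|^2 = 0.6415
Iter 2: z = -0.3506 + 1.0929i, |z|^2 = 1.3174
Iter 3: z = -0.8655 + 0.0076i, |z|^2 = 0.7491
Iter 4: z = 0.9550 + 0.7609i, |z|^2 = 1.4909
Iter 5: z = 0.5390 + 2.2272i, |z|^2 = 5.2510
Escaped at iteration 5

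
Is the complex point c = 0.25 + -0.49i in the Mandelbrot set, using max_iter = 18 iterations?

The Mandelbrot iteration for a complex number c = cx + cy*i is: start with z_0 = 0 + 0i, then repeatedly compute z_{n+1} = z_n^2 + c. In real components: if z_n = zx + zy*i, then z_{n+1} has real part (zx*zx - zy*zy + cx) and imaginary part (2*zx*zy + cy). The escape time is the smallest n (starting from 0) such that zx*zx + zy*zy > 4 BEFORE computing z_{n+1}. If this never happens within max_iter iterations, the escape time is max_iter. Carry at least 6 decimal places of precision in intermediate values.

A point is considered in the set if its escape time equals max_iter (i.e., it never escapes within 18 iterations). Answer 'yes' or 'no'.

Answer: yes

Derivation:
z_0 = 0 + 0i, c = 0.2500 + -0.4900i
Iter 1: z = 0.2500 + -0.4900i, |z|^2 = 0.3026
Iter 2: z = 0.0724 + -0.7350i, |z|^2 = 0.5455
Iter 3: z = -0.2850 + -0.5964i, |z|^2 = 0.4369
Iter 4: z = -0.0245 + -0.1501i, |z|^2 = 0.0231
Iter 5: z = 0.2281 + -0.4826i, |z|^2 = 0.2850
Iter 6: z = 0.0691 + -0.7102i, |z|^2 = 0.5091
Iter 7: z = -0.2496 + -0.5881i, |z|^2 = 0.4082
Iter 8: z = -0.0336 + -0.1965i, |z|^2 = 0.0397
Iter 9: z = 0.2125 + -0.4768i, |z|^2 = 0.2725
Iter 10: z = 0.0678 + -0.6927i, |z|^2 = 0.4844
Iter 11: z = -0.2252 + -0.5840i, |z|^2 = 0.3917
Iter 12: z = -0.0403 + -0.2270i, |z|^2 = 0.0531
Iter 13: z = 0.2001 + -0.4717i, |z|^2 = 0.2625
Iter 14: z = 0.0675 + -0.6788i, |z|^2 = 0.4653
Iter 15: z = -0.2062 + -0.5817i, |z|^2 = 0.3809
Iter 16: z = -0.0459 + -0.2501i, |z|^2 = 0.0647
Iter 17: z = 0.1895 + -0.4671i, |z|^2 = 0.2541
Did not escape in 18 iterations → in set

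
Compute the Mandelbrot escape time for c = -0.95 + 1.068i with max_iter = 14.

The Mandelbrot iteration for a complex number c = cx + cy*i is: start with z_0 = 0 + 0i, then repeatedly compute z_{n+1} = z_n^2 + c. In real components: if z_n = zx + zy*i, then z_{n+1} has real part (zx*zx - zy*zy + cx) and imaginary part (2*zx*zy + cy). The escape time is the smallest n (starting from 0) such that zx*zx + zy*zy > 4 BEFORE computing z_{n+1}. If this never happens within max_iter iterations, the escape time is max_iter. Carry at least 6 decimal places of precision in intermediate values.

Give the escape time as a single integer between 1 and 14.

z_0 = 0 + 0i, c = -0.9500 + 1.0680i
Iter 1: z = -0.9500 + 1.0680i, |z|^2 = 2.0431
Iter 2: z = -1.1881 + -0.9612i, |z|^2 = 2.3355
Iter 3: z = -0.4623 + 3.3520i, |z|^2 = 11.4499
Escaped at iteration 3

Answer: 3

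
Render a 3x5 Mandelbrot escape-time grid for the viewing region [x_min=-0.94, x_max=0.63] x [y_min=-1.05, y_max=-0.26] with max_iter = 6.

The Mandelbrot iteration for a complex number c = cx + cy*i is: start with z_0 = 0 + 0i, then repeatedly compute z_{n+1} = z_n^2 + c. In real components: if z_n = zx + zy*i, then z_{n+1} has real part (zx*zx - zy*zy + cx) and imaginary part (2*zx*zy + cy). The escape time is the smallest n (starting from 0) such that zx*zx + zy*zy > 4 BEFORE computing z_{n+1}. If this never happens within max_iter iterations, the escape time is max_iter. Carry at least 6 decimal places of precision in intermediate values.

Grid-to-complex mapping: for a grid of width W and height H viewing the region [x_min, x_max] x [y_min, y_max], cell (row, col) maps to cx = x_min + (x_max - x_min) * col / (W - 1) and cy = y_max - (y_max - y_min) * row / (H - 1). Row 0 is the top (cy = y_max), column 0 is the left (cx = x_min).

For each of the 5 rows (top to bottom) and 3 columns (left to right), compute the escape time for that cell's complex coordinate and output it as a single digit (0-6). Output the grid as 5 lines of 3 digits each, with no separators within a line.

Answer: 664
563
463
363
362

Derivation:
(row=0, col=0): c = -0.9400 + -0.2600i → escape time 6
(row=0, col=1): c = -0.1550 + -0.2600i → escape time 6
(row=0, col=2): c = 0.6300 + -0.2600i → escape time 4
(row=1, col=0): c = -0.9400 + -0.4575i → escape time 5
(row=1, col=1): c = -0.1550 + -0.4575i → escape time 6
(row=1, col=2): c = 0.6300 + -0.4575i → escape time 3
(row=2, col=0): c = -0.9400 + -0.6550i → escape time 4
(row=2, col=1): c = -0.1550 + -0.6550i → escape time 6
(row=2, col=2): c = 0.6300 + -0.6550i → escape time 3
(row=3, col=0): c = -0.9400 + -0.8525i → escape time 3
(row=3, col=1): c = -0.1550 + -0.8525i → escape time 6
(row=3, col=2): c = 0.6300 + -0.8525i → escape time 3
(row=4, col=0): c = -0.9400 + -1.0500i → escape time 3
(row=4, col=1): c = -0.1550 + -1.0500i → escape time 6
(row=4, col=2): c = 0.6300 + -1.0500i → escape time 2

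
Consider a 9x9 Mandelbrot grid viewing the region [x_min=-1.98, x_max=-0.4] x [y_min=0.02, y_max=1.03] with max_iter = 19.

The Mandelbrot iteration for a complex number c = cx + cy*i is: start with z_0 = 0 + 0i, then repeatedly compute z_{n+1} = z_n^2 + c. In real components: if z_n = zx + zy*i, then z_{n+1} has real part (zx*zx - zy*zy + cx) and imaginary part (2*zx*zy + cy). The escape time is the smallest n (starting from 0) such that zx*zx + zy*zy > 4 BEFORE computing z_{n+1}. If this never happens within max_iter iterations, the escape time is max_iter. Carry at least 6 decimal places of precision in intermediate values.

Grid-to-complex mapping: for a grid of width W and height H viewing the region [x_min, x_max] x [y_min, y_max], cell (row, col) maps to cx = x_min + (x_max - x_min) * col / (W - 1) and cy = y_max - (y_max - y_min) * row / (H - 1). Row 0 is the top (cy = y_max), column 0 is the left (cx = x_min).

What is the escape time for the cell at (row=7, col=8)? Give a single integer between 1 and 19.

Answer: 19

Derivation:
z_0 = 0 + 0i, c = -0.4000 + 0.1462i
Iter 1: z = -0.4000 + 0.1462i, |z|^2 = 0.1814
Iter 2: z = -0.2614 + 0.0293i, |z|^2 = 0.0692
Iter 3: z = -0.3325 + 0.1310i, |z|^2 = 0.1277
Iter 4: z = -0.3066 + 0.0592i, |z|^2 = 0.0975
Iter 5: z = -0.3095 + 0.1100i, |z|^2 = 0.1079
Iter 6: z = -0.3163 + 0.0782i, |z|^2 = 0.1062
Iter 7: z = -0.3061 + 0.0968i, |z|^2 = 0.1030
Iter 8: z = -0.3157 + 0.0870i, |z|^2 = 0.1072
Iter 9: z = -0.3079 + 0.0913i, |z|^2 = 0.1031
Iter 10: z = -0.3135 + 0.0900i, |z|^2 = 0.1064
Iter 11: z = -0.3098 + 0.0898i, |z|^2 = 0.1040
Iter 12: z = -0.3121 + 0.0906i, |z|^2 = 0.1056
Iter 13: z = -0.3108 + 0.0897i, |z|^2 = 0.1046
Iter 14: z = -0.3114 + 0.0905i, |z|^2 = 0.1052
Iter 15: z = -0.3112 + 0.0899i, |z|^2 = 0.1049
Iter 16: z = -0.3112 + 0.0903i, |z|^2 = 0.1050
Iter 17: z = -0.3113 + 0.0900i, |z|^2 = 0.1050
Iter 18: z = -0.3112 + 0.0902i, |z|^2 = 0.1050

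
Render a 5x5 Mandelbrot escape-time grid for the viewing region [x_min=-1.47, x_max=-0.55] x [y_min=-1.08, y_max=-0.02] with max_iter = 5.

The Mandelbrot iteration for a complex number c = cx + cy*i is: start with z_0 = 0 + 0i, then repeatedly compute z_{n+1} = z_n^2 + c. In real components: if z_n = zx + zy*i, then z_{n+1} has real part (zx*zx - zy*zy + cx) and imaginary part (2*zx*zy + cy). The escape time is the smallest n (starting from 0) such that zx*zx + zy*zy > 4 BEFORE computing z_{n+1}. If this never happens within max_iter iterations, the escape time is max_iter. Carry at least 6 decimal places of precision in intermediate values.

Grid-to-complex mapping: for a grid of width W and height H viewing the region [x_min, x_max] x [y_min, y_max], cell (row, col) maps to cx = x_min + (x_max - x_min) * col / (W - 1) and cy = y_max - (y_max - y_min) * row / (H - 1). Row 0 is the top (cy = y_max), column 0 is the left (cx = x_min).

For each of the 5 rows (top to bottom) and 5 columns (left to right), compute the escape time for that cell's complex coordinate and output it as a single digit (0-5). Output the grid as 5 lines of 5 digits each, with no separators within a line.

(row=0, col=0): c = -1.4700 + -0.0200i → escape time 5
(row=0, col=1): c = -1.2400 + -0.0200i → escape time 5
(row=0, col=2): c = -1.0100 + -0.0200i → escape time 5
(row=0, col=3): c = -0.7800 + -0.0200i → escape time 5
(row=0, col=4): c = -0.5500 + -0.0200i → escape time 5
(row=1, col=0): c = -1.4700 + -0.2850i → escape time 5
(row=1, col=1): c = -1.2400 + -0.2850i → escape time 5
(row=1, col=2): c = -1.0100 + -0.2850i → escape time 5
(row=1, col=3): c = -0.7800 + -0.2850i → escape time 5
(row=1, col=4): c = -0.5500 + -0.2850i → escape time 5
(row=2, col=0): c = -1.4700 + -0.5500i → escape time 3
(row=2, col=1): c = -1.2400 + -0.5500i → escape time 4
(row=2, col=2): c = -1.0100 + -0.5500i → escape time 5
(row=2, col=3): c = -0.7800 + -0.5500i → escape time 5
(row=2, col=4): c = -0.5500 + -0.5500i → escape time 5
(row=3, col=0): c = -1.4700 + -0.8150i → escape time 3
(row=3, col=1): c = -1.2400 + -0.8150i → escape time 3
(row=3, col=2): c = -1.0100 + -0.8150i → escape time 3
(row=3, col=3): c = -0.7800 + -0.8150i → escape time 4
(row=3, col=4): c = -0.5500 + -0.8150i → escape time 5
(row=4, col=0): c = -1.4700 + -1.0800i → escape time 2
(row=4, col=1): c = -1.2400 + -1.0800i → escape time 3
(row=4, col=2): c = -1.0100 + -1.0800i → escape time 3
(row=4, col=3): c = -0.7800 + -1.0800i → escape time 3
(row=4, col=4): c = -0.5500 + -1.0800i → escape time 4

Answer: 55555
55555
34555
33345
23334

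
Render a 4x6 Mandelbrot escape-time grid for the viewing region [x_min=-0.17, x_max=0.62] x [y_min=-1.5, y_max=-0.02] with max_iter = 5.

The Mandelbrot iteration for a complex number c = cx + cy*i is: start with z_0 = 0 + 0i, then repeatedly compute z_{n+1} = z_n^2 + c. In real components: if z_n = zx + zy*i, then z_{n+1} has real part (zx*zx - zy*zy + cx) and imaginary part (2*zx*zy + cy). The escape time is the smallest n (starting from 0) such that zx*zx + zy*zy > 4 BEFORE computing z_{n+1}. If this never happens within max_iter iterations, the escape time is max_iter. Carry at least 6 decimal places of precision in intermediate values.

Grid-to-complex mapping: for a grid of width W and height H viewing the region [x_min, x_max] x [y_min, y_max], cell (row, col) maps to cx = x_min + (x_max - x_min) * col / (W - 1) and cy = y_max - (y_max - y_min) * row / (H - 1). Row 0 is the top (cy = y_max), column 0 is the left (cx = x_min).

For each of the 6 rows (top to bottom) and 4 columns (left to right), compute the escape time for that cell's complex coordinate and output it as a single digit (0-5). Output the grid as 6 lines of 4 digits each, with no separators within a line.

Answer: 5554
5554
5553
5542
3322
2222

Derivation:
(row=0, col=0): c = -0.1700 + -0.0200i → escape time 5
(row=0, col=1): c = 0.0933 + -0.0200i → escape time 5
(row=0, col=2): c = 0.3567 + -0.0200i → escape time 5
(row=0, col=3): c = 0.6200 + -0.0200i → escape time 4
(row=1, col=0): c = -0.1700 + -0.3160i → escape time 5
(row=1, col=1): c = 0.0933 + -0.3160i → escape time 5
(row=1, col=2): c = 0.3567 + -0.3160i → escape time 5
(row=1, col=3): c = 0.6200 + -0.3160i → escape time 4
(row=2, col=0): c = -0.1700 + -0.6120i → escape time 5
(row=2, col=1): c = 0.0933 + -0.6120i → escape time 5
(row=2, col=2): c = 0.3567 + -0.6120i → escape time 5
(row=2, col=3): c = 0.6200 + -0.6120i → escape time 3
(row=3, col=0): c = -0.1700 + -0.9080i → escape time 5
(row=3, col=1): c = 0.0933 + -0.9080i → escape time 5
(row=3, col=2): c = 0.3567 + -0.9080i → escape time 4
(row=3, col=3): c = 0.6200 + -0.9080i → escape time 2
(row=4, col=0): c = -0.1700 + -1.2040i → escape time 3
(row=4, col=1): c = 0.0933 + -1.2040i → escape time 3
(row=4, col=2): c = 0.3567 + -1.2040i → escape time 2
(row=4, col=3): c = 0.6200 + -1.2040i → escape time 2
(row=5, col=0): c = -0.1700 + -1.5000i → escape time 2
(row=5, col=1): c = 0.0933 + -1.5000i → escape time 2
(row=5, col=2): c = 0.3567 + -1.5000i → escape time 2
(row=5, col=3): c = 0.6200 + -1.5000i → escape time 2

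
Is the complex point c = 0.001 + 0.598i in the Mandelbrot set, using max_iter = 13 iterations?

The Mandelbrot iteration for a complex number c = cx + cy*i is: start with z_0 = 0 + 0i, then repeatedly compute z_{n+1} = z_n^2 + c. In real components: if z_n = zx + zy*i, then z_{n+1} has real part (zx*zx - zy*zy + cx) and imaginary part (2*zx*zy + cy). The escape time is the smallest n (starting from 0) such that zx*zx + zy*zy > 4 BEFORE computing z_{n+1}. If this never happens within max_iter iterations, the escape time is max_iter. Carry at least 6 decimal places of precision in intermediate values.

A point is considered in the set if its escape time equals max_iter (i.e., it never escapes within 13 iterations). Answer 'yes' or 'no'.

Answer: yes

Derivation:
z_0 = 0 + 0i, c = 0.0010 + 0.5980i
Iter 1: z = 0.0010 + 0.5980i, |z|^2 = 0.3576
Iter 2: z = -0.3566 + 0.5992i, |z|^2 = 0.4862
Iter 3: z = -0.2309 + 0.1706i, |z|^2 = 0.0824
Iter 4: z = 0.0252 + 0.5192i, |z|^2 = 0.2702
Iter 5: z = -0.2679 + 0.6241i, |z|^2 = 0.4614
Iter 6: z = -0.3168 + 0.2635i, |z|^2 = 0.1698
Iter 7: z = 0.0319 + 0.4310i, |z|^2 = 0.1868
Iter 8: z = -0.1838 + 0.6255i, |z|^2 = 0.4250
Iter 9: z = -0.3565 + 0.3681i, |z|^2 = 0.2626
Iter 10: z = -0.0074 + 0.3356i, |z|^2 = 0.1127
Iter 11: z = -0.1116 + 0.5930i, |z|^2 = 0.3641
Iter 12: z = -0.3382 + 0.4657i, |z|^2 = 0.3313
Did not escape in 13 iterations → in set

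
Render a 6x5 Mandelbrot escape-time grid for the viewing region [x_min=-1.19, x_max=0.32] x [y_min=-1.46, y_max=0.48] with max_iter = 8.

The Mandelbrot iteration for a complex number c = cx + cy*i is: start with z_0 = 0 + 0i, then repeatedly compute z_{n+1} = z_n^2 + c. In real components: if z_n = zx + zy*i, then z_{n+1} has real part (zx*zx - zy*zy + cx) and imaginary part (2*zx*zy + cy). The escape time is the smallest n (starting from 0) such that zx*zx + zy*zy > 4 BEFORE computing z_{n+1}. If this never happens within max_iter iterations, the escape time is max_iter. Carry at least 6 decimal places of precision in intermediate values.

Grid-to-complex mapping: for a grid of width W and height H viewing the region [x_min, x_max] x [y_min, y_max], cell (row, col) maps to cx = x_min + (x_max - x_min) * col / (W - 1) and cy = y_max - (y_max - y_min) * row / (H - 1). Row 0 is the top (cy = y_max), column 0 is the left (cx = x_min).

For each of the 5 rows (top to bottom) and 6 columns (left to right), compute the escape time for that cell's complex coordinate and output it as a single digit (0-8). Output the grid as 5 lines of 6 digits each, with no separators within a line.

(row=0, col=0): c = -1.1900 + 0.4800i → escape time 5
(row=0, col=1): c = -0.8880 + 0.4800i → escape time 6
(row=0, col=2): c = -0.5860 + 0.4800i → escape time 8
(row=0, col=3): c = -0.2840 + 0.4800i → escape time 8
(row=0, col=4): c = 0.0180 + 0.4800i → escape time 8
(row=0, col=5): c = 0.3200 + 0.4800i → escape time 8
(row=1, col=0): c = -1.1900 + -0.0050i → escape time 8
(row=1, col=1): c = -0.8880 + -0.0050i → escape time 8
(row=1, col=2): c = -0.5860 + -0.0050i → escape time 8
(row=1, col=3): c = -0.2840 + -0.0050i → escape time 8
(row=1, col=4): c = 0.0180 + -0.0050i → escape time 8
(row=1, col=5): c = 0.3200 + -0.0050i → escape time 8
(row=2, col=0): c = -1.1900 + -0.4900i → escape time 5
(row=2, col=1): c = -0.8880 + -0.4900i → escape time 5
(row=2, col=2): c = -0.5860 + -0.4900i → escape time 8
(row=2, col=3): c = -0.2840 + -0.4900i → escape time 8
(row=2, col=4): c = 0.0180 + -0.4900i → escape time 8
(row=2, col=5): c = 0.3200 + -0.4900i → escape time 8
(row=3, col=0): c = -1.1900 + -0.9750i → escape time 3
(row=3, col=1): c = -0.8880 + -0.9750i → escape time 3
(row=3, col=2): c = -0.5860 + -0.9750i → escape time 4
(row=3, col=3): c = -0.2840 + -0.9750i → escape time 5
(row=3, col=4): c = 0.0180 + -0.9750i → escape time 6
(row=3, col=5): c = 0.3200 + -0.9750i → escape time 3
(row=4, col=0): c = -1.1900 + -1.4600i → escape time 2
(row=4, col=1): c = -0.8880 + -1.4600i → escape time 2
(row=4, col=2): c = -0.5860 + -1.4600i → escape time 2
(row=4, col=3): c = -0.2840 + -1.4600i → escape time 2
(row=4, col=4): c = 0.0180 + -1.4600i → escape time 2
(row=4, col=5): c = 0.3200 + -1.4600i → escape time 2

Answer: 568888
888888
558888
334563
222222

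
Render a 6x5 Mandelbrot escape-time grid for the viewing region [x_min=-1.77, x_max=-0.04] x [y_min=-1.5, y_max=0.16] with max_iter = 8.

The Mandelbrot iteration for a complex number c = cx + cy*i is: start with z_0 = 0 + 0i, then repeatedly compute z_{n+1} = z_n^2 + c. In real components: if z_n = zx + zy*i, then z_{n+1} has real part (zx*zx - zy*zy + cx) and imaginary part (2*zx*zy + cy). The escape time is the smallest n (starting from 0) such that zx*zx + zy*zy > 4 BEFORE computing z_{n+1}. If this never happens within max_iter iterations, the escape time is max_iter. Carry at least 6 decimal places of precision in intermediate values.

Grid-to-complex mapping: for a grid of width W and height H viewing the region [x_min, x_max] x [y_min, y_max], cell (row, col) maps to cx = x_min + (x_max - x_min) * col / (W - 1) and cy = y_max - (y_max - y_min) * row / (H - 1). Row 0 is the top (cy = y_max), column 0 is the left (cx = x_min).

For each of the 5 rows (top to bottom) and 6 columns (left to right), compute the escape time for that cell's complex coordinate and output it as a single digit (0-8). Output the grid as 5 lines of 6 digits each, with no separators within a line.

(row=0, col=0): c = -1.7700 + 0.1600i → escape time 4
(row=0, col=1): c = -1.4240 + 0.1600i → escape time 8
(row=0, col=2): c = -1.0780 + 0.1600i → escape time 8
(row=0, col=3): c = -0.7320 + 0.1600i → escape time 8
(row=0, col=4): c = -0.3860 + 0.1600i → escape time 8
(row=0, col=5): c = -0.0400 + 0.1600i → escape time 8
(row=1, col=0): c = -1.7700 + -0.2550i → escape time 4
(row=1, col=1): c = -1.4240 + -0.2550i → escape time 5
(row=1, col=2): c = -1.0780 + -0.2550i → escape time 8
(row=1, col=3): c = -0.7320 + -0.2550i → escape time 8
(row=1, col=4): c = -0.3860 + -0.2550i → escape time 8
(row=1, col=5): c = -0.0400 + -0.2550i → escape time 8
(row=2, col=0): c = -1.7700 + -0.6700i → escape time 3
(row=2, col=1): c = -1.4240 + -0.6700i → escape time 3
(row=2, col=2): c = -1.0780 + -0.6700i → escape time 4
(row=2, col=3): c = -0.7320 + -0.6700i → escape time 5
(row=2, col=4): c = -0.3860 + -0.6700i → escape time 8
(row=2, col=5): c = -0.0400 + -0.6700i → escape time 8
(row=3, col=0): c = -1.7700 + -1.0850i → escape time 1
(row=3, col=1): c = -1.4240 + -1.0850i → escape time 2
(row=3, col=2): c = -1.0780 + -1.0850i → escape time 3
(row=3, col=3): c = -0.7320 + -1.0850i → escape time 3
(row=3, col=4): c = -0.3860 + -1.0850i → escape time 4
(row=3, col=5): c = -0.0400 + -1.0850i → escape time 5
(row=4, col=0): c = -1.7700 + -1.5000i → escape time 1
(row=4, col=1): c = -1.4240 + -1.5000i → escape time 1
(row=4, col=2): c = -1.0780 + -1.5000i → escape time 2
(row=4, col=3): c = -0.7320 + -1.5000i → escape time 2
(row=4, col=4): c = -0.3860 + -1.5000i → escape time 2
(row=4, col=5): c = -0.0400 + -1.5000i → escape time 2

Answer: 488888
458888
334588
123345
112222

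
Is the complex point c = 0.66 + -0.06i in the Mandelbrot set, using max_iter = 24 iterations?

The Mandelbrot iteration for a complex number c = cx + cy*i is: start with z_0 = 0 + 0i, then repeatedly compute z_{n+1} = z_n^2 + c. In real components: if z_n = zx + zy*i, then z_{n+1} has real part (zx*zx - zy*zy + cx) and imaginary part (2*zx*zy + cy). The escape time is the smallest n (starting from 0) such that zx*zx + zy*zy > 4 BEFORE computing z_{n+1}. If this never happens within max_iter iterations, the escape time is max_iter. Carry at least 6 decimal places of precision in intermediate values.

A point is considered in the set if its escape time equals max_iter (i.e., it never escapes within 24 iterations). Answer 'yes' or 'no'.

Answer: no

Derivation:
z_0 = 0 + 0i, c = 0.6600 + -0.0600i
Iter 1: z = 0.6600 + -0.0600i, |z|^2 = 0.4392
Iter 2: z = 1.0920 + -0.1392i, |z|^2 = 1.2118
Iter 3: z = 1.8331 + -0.3640i, |z|^2 = 3.4927
Iter 4: z = 3.8877 + -1.3945i, |z|^2 = 17.0590
Escaped at iteration 4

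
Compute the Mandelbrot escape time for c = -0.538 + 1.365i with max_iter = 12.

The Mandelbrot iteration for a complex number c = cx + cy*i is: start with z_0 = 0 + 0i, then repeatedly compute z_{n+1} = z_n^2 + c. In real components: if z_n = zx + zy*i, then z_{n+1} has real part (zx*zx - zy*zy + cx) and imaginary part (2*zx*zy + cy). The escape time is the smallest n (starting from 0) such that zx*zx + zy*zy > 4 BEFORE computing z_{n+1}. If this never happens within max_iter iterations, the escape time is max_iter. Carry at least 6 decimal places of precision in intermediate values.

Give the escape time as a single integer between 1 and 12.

z_0 = 0 + 0i, c = -0.5380 + 1.3650i
Iter 1: z = -0.5380 + 1.3650i, |z|^2 = 2.1527
Iter 2: z = -2.1118 + -0.1037i, |z|^2 = 4.4704
Escaped at iteration 2

Answer: 2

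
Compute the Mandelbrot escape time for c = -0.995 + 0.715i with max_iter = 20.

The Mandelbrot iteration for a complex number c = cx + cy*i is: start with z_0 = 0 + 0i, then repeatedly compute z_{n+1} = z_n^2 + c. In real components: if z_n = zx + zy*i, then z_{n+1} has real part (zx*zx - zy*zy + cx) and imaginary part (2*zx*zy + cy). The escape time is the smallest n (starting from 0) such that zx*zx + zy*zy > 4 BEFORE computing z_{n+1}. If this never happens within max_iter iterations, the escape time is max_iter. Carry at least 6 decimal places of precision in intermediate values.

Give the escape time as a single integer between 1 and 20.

z_0 = 0 + 0i, c = -0.9950 + 0.7150i
Iter 1: z = -0.9950 + 0.7150i, |z|^2 = 1.5012
Iter 2: z = -0.5162 + -0.7078i, |z|^2 = 0.7675
Iter 3: z = -1.2296 + 1.4458i, |z|^2 = 3.6022
Iter 4: z = -1.5734 + -2.8404i, |z|^2 = 10.5437
Escaped at iteration 4

Answer: 4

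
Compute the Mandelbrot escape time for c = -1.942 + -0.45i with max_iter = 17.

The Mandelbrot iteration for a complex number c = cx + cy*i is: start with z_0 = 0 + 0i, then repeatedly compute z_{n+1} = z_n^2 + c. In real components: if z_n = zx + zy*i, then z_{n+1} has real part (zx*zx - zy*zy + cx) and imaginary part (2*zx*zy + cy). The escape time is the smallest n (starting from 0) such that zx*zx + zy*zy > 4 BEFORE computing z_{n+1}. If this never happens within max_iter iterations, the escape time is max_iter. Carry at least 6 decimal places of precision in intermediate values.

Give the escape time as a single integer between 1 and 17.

Answer: 2

Derivation:
z_0 = 0 + 0i, c = -1.9420 + -0.4500i
Iter 1: z = -1.9420 + -0.4500i, |z|^2 = 3.9739
Iter 2: z = 1.6269 + 1.2978i, |z|^2 = 4.3310
Escaped at iteration 2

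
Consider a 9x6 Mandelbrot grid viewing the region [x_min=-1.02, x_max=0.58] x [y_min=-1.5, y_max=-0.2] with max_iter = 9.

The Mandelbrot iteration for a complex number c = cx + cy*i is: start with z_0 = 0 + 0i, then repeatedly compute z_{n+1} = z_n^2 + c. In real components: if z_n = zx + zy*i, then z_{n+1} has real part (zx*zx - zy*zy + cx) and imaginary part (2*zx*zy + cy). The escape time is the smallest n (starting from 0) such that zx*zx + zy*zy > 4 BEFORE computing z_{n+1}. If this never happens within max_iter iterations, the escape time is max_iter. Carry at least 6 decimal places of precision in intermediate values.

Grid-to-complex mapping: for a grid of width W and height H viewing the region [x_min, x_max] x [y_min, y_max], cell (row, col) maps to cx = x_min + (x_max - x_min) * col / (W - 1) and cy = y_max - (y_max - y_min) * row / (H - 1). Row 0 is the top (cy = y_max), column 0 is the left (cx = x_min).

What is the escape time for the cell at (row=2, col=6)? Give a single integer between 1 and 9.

Answer: 6

Derivation:
z_0 = 0 + 0i, c = 0.1800 + -0.7200i
Iter 1: z = 0.1800 + -0.7200i, |z|^2 = 0.5508
Iter 2: z = -0.3060 + -0.9792i, |z|^2 = 1.0525
Iter 3: z = -0.6852 + -0.1207i, |z|^2 = 0.4841
Iter 4: z = 0.6349 + -0.5546i, |z|^2 = 0.7107
Iter 5: z = 0.2756 + -1.4242i, |z|^2 = 2.1043
Iter 6: z = -1.7724 + -1.5050i, |z|^2 = 5.4063
Escaped at iteration 6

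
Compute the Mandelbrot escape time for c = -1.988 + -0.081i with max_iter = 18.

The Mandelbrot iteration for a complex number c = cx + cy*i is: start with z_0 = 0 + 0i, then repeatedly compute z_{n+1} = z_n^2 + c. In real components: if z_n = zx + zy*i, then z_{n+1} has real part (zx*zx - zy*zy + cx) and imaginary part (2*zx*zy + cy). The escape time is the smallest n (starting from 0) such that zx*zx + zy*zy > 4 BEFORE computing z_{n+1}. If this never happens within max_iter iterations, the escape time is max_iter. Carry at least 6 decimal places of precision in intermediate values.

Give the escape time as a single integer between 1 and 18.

z_0 = 0 + 0i, c = -1.9880 + -0.0810i
Iter 1: z = -1.9880 + -0.0810i, |z|^2 = 3.9587
Iter 2: z = 1.9576 + 0.2411i, |z|^2 = 3.8902
Iter 3: z = 1.7860 + 0.8628i, |z|^2 = 3.9343
Iter 4: z = 0.4575 + 3.0009i, |z|^2 = 9.2145
Escaped at iteration 4

Answer: 4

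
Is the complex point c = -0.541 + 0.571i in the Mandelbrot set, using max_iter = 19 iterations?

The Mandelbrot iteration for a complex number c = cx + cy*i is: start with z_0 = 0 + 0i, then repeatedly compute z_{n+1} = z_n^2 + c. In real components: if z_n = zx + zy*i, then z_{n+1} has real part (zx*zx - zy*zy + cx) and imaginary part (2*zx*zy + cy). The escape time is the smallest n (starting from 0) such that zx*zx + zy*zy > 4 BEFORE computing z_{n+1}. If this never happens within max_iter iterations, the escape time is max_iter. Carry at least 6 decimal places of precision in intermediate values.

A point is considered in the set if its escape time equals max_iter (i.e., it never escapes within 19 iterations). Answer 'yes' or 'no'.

Answer: yes

Derivation:
z_0 = 0 + 0i, c = -0.5410 + 0.5710i
Iter 1: z = -0.5410 + 0.5710i, |z|^2 = 0.6187
Iter 2: z = -0.5744 + -0.0468i, |z|^2 = 0.3321
Iter 3: z = -0.2133 + 0.6248i, |z|^2 = 0.4359
Iter 4: z = -0.8859 + 0.3045i, |z|^2 = 0.8774
Iter 5: z = 0.1510 + 0.0316i, |z|^2 = 0.0238
Iter 6: z = -0.5192 + 0.5805i, |z|^2 = 0.6066
Iter 7: z = -0.6085 + -0.0318i, |z|^2 = 0.3713
Iter 8: z = -0.1718 + 0.6097i, |z|^2 = 0.4013
Iter 9: z = -0.8832 + 0.3615i, |z|^2 = 0.9108
Iter 10: z = 0.1084 + -0.0677i, |z|^2 = 0.0163
Iter 11: z = -0.5338 + 0.5563i, |z|^2 = 0.5945
Iter 12: z = -0.5655 + -0.0230i, |z|^2 = 0.3204
Iter 13: z = -0.2217 + 0.5970i, |z|^2 = 0.4055
Iter 14: z = -0.8482 + 0.3063i, |z|^2 = 0.8133
Iter 15: z = 0.0847 + 0.0514i, |z|^2 = 0.0098
Iter 16: z = -0.5365 + 0.5797i, |z|^2 = 0.6239
Iter 17: z = -0.5893 + -0.0510i, |z|^2 = 0.3498
Iter 18: z = -0.1964 + 0.6311i, |z|^2 = 0.4368
Did not escape in 19 iterations → in set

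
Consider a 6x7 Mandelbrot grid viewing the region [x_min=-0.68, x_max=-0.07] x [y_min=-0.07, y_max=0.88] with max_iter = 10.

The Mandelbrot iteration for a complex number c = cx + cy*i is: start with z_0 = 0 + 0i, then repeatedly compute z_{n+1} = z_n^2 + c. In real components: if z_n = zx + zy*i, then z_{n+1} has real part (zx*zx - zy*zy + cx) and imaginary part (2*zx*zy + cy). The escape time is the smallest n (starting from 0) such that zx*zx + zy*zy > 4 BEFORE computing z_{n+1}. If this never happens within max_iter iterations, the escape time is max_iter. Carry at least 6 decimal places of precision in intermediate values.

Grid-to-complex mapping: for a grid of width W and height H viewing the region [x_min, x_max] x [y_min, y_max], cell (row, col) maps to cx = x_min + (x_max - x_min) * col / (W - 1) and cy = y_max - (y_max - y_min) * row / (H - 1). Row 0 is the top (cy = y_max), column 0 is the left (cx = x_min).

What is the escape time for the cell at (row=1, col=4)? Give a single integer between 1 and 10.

Answer: 10

Derivation:
z_0 = 0 + 0i, c = -0.1920 + 0.7217i
Iter 1: z = -0.1920 + 0.7217i, |z|^2 = 0.5577
Iter 2: z = -0.6759 + 0.4445i, |z|^2 = 0.6545
Iter 3: z = 0.0673 + 0.1207i, |z|^2 = 0.0191
Iter 4: z = -0.2020 + 0.7379i, |z|^2 = 0.5853
Iter 5: z = -0.6957 + 0.4235i, |z|^2 = 0.6633
Iter 6: z = 0.1126 + 0.1324i, |z|^2 = 0.0302
Iter 7: z = -0.1969 + 0.7515i, |z|^2 = 0.6035
Iter 8: z = -0.7180 + 0.4258i, |z|^2 = 0.6968
Iter 9: z = 0.1422 + 0.1102i, |z|^2 = 0.0324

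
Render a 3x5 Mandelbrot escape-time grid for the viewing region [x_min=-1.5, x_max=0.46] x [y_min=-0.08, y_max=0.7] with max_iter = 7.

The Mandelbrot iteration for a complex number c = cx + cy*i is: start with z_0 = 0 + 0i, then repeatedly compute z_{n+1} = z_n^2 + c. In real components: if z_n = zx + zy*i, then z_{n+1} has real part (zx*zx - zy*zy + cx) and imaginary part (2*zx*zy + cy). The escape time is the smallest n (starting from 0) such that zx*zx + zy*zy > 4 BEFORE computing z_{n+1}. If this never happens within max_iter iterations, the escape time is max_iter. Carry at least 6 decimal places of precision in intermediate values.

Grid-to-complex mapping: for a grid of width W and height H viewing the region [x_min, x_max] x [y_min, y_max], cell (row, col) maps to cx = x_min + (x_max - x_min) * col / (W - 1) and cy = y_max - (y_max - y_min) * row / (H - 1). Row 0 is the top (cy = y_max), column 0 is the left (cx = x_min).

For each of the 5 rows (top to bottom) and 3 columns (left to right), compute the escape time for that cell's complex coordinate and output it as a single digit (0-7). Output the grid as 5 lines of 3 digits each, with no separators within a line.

Answer: 374
375
577
776
775

Derivation:
(row=0, col=0): c = -1.5000 + 0.7000i → escape time 3
(row=0, col=1): c = -0.5200 + 0.7000i → escape time 7
(row=0, col=2): c = 0.4600 + 0.7000i → escape time 4
(row=1, col=0): c = -1.5000 + 0.5050i → escape time 3
(row=1, col=1): c = -0.5200 + 0.5050i → escape time 7
(row=1, col=2): c = 0.4600 + 0.5050i → escape time 5
(row=2, col=0): c = -1.5000 + 0.3100i → escape time 5
(row=2, col=1): c = -0.5200 + 0.3100i → escape time 7
(row=2, col=2): c = 0.4600 + 0.3100i → escape time 7
(row=3, col=0): c = -1.5000 + 0.1150i → escape time 7
(row=3, col=1): c = -0.5200 + 0.1150i → escape time 7
(row=3, col=2): c = 0.4600 + 0.1150i → escape time 6
(row=4, col=0): c = -1.5000 + -0.0800i → escape time 7
(row=4, col=1): c = -0.5200 + -0.0800i → escape time 7
(row=4, col=2): c = 0.4600 + -0.0800i → escape time 5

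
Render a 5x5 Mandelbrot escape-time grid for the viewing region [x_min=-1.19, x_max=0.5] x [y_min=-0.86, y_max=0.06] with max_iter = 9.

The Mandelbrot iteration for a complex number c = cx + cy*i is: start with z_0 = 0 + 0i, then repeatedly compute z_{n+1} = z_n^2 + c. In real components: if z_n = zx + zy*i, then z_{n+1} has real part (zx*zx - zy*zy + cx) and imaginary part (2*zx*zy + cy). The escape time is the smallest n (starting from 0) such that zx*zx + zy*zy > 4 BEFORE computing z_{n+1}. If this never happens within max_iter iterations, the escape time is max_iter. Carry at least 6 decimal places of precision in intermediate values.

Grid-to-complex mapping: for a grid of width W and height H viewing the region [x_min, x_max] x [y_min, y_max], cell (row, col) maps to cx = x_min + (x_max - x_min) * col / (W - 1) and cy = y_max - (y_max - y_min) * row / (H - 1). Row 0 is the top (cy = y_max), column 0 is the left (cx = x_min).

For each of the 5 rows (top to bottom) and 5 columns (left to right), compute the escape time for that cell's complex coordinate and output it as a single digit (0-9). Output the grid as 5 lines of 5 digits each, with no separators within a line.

(row=0, col=0): c = -1.1900 + 0.0600i → escape time 9
(row=0, col=1): c = -0.7675 + 0.0600i → escape time 9
(row=0, col=2): c = -0.3450 + 0.0600i → escape time 9
(row=0, col=3): c = 0.0775 + 0.0600i → escape time 9
(row=0, col=4): c = 0.5000 + 0.0600i → escape time 5
(row=1, col=0): c = -1.1900 + -0.1700i → escape time 9
(row=1, col=1): c = -0.7675 + -0.1700i → escape time 9
(row=1, col=2): c = -0.3450 + -0.1700i → escape time 9
(row=1, col=3): c = 0.0775 + -0.1700i → escape time 9
(row=1, col=4): c = 0.5000 + -0.1700i → escape time 5
(row=2, col=0): c = -1.1900 + -0.4000i → escape time 7
(row=2, col=1): c = -0.7675 + -0.4000i → escape time 8
(row=2, col=2): c = -0.3450 + -0.4000i → escape time 9
(row=2, col=3): c = 0.0775 + -0.4000i → escape time 9
(row=2, col=4): c = 0.5000 + -0.4000i → escape time 5
(row=3, col=0): c = -1.1900 + -0.6300i → escape time 3
(row=3, col=1): c = -0.7675 + -0.6300i → escape time 5
(row=3, col=2): c = -0.3450 + -0.6300i → escape time 9
(row=3, col=3): c = 0.0775 + -0.6300i → escape time 9
(row=3, col=4): c = 0.5000 + -0.6300i → escape time 4
(row=4, col=0): c = -1.1900 + -0.8600i → escape time 3
(row=4, col=1): c = -0.7675 + -0.8600i → escape time 4
(row=4, col=2): c = -0.3450 + -0.8600i → escape time 6
(row=4, col=3): c = 0.0775 + -0.8600i → escape time 6
(row=4, col=4): c = 0.5000 + -0.8600i → escape time 3

Answer: 99995
99995
78995
35994
34663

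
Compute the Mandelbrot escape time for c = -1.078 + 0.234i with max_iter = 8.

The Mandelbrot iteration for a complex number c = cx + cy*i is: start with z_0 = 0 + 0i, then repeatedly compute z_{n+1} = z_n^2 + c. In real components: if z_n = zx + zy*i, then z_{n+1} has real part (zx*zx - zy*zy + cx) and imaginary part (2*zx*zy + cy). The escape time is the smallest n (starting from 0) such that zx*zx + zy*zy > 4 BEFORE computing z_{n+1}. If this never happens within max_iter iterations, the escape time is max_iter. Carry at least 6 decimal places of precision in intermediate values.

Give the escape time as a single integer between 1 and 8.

Answer: 8

Derivation:
z_0 = 0 + 0i, c = -1.0780 + 0.2340i
Iter 1: z = -1.0780 + 0.2340i, |z|^2 = 1.2168
Iter 2: z = 0.0293 + -0.2705i, |z|^2 = 0.0740
Iter 3: z = -1.1503 + 0.2181i, |z|^2 = 1.3708
Iter 4: z = 0.1976 + -0.2678i, |z|^2 = 0.1108
Iter 5: z = -1.1107 + 0.1281i, |z|^2 = 1.2500
Iter 6: z = 0.1392 + -0.0506i, |z|^2 = 0.0219
Iter 7: z = -1.0612 + 0.2199i, |z|^2 = 1.1745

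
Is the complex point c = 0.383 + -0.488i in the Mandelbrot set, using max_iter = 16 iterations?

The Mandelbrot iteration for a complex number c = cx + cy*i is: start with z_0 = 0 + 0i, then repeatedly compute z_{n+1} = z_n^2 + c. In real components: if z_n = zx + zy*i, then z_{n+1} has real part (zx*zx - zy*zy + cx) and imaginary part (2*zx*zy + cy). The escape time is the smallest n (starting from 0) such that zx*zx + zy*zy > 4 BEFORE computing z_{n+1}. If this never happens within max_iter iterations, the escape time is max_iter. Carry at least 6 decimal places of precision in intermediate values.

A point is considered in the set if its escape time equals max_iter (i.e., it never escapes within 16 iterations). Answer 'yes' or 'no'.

Answer: no

Derivation:
z_0 = 0 + 0i, c = 0.3830 + -0.4880i
Iter 1: z = 0.3830 + -0.4880i, |z|^2 = 0.3848
Iter 2: z = 0.2915 + -0.8618i, |z|^2 = 0.8277
Iter 3: z = -0.2747 + -0.9905i, |z|^2 = 1.0566
Iter 4: z = -0.5226 + 0.0562i, |z|^2 = 0.2763
Iter 5: z = 0.6530 + -0.5468i, |z|^2 = 0.7254
Iter 6: z = 0.5105 + -1.2021i, |z|^2 = 1.7055
Iter 7: z = -0.8014 + -1.7152i, |z|^2 = 3.5842
Iter 8: z = -1.9167 + 2.2611i, |z|^2 = 8.7865
Escaped at iteration 8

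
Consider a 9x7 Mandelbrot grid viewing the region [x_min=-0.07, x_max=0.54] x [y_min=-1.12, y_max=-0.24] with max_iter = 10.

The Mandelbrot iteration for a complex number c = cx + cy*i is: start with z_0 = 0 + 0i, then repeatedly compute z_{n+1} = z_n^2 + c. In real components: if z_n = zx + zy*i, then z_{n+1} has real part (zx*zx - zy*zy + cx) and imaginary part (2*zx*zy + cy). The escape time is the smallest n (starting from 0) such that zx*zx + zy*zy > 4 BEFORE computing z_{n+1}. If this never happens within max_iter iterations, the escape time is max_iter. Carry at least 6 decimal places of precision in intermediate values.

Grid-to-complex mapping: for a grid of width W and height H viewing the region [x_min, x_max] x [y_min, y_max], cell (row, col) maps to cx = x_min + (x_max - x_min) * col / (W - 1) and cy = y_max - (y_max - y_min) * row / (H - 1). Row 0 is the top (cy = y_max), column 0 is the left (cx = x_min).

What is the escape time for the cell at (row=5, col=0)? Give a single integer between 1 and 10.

Answer: 10

Derivation:
z_0 = 0 + 0i, c = -0.0700 + -0.9733i
Iter 1: z = -0.0700 + -0.9733i, |z|^2 = 0.9523
Iter 2: z = -1.0125 + -0.8371i, |z|^2 = 1.7258
Iter 3: z = 0.2544 + 0.7217i, |z|^2 = 0.5856
Iter 4: z = -0.5261 + -0.6061i, |z|^2 = 0.6441
Iter 5: z = -0.1606 + -0.3356i, |z|^2 = 0.1384
Iter 6: z = -0.1568 + -0.8656i, |z|^2 = 0.7738
Iter 7: z = -0.7946 + -0.7018i, |z|^2 = 1.1239
Iter 8: z = 0.0688 + 0.1420i, |z|^2 = 0.0249
Iter 9: z = -0.0854 + -0.9538i, |z|^2 = 0.9170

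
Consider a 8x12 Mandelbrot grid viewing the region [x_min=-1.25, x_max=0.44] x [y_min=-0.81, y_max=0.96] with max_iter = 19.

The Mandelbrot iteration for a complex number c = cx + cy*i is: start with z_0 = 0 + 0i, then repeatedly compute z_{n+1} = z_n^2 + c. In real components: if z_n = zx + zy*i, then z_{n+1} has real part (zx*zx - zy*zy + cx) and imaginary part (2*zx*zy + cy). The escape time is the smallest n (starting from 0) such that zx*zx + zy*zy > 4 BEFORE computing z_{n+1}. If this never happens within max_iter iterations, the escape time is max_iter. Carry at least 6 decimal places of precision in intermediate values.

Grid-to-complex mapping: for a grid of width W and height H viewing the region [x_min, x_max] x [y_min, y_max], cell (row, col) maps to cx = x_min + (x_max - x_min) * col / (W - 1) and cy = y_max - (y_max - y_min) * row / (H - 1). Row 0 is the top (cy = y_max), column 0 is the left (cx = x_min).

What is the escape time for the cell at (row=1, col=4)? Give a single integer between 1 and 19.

z_0 = 0 + 0i, c = -0.2843 + 0.7991i
Iter 1: z = -0.2843 + 0.7991i, |z|^2 = 0.7194
Iter 2: z = -0.8420 + 0.3448i, |z|^2 = 0.8278
Iter 3: z = 0.3058 + 0.2185i, |z|^2 = 0.1413
Iter 4: z = -0.2385 + 0.9328i, |z|^2 = 0.9269
Iter 5: z = -1.0974 + 0.3542i, |z|^2 = 1.3298
Iter 6: z = 0.7947 + 0.0217i, |z|^2 = 0.6320
Iter 7: z = 0.3467 + 0.8336i, |z|^2 = 0.8151
Iter 8: z = -0.8590 + 1.3772i, |z|^2 = 2.6344
Iter 9: z = -1.4431 + -1.5667i, |z|^2 = 4.5372
Escaped at iteration 9

Answer: 9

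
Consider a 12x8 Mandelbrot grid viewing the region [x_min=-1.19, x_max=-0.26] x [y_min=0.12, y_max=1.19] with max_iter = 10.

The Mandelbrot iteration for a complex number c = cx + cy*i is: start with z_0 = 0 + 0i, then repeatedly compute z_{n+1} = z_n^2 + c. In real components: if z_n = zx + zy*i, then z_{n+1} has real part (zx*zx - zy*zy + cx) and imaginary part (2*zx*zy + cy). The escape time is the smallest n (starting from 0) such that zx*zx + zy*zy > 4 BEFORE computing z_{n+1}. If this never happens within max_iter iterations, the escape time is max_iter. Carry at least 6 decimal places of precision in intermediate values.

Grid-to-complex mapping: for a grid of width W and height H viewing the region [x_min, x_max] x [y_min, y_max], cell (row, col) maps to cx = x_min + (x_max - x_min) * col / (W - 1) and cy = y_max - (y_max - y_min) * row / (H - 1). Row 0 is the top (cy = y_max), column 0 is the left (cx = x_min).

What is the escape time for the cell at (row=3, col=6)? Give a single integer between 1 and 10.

Answer: 5

Derivation:
z_0 = 0 + 0i, c = -0.6827 + 0.7314i
Iter 1: z = -0.6827 + 0.7314i, |z|^2 = 1.0011
Iter 2: z = -0.7516 + -0.2673i, |z|^2 = 0.6364
Iter 3: z = -0.1893 + 1.1332i, |z|^2 = 1.3201
Iter 4: z = -1.9311 + 0.3024i, |z|^2 = 3.8207
Iter 5: z = 2.9551 + -0.4366i, |z|^2 = 8.9231
Escaped at iteration 5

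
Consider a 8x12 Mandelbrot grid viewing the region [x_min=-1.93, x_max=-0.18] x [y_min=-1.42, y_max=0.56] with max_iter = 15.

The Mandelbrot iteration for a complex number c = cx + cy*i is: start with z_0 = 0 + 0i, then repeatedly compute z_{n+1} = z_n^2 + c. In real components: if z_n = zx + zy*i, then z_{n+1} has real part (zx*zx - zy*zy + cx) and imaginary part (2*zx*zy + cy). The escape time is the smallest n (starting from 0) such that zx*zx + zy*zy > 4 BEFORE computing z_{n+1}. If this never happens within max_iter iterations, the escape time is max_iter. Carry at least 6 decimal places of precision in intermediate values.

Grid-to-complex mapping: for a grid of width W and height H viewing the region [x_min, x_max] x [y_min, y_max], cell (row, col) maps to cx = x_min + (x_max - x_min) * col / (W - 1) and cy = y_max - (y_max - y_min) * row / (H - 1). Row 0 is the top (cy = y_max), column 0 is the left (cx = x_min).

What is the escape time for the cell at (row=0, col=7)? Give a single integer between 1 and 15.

z_0 = 0 + 0i, c = -0.1800 + 0.5600i
Iter 1: z = -0.1800 + 0.5600i, |z|^2 = 0.3460
Iter 2: z = -0.4612 + 0.3584i, |z|^2 = 0.3412
Iter 3: z = -0.0957 + 0.2294i, |z|^2 = 0.0618
Iter 4: z = -0.2235 + 0.5161i, |z|^2 = 0.3163
Iter 5: z = -0.3964 + 0.3294i, |z|^2 = 0.2656
Iter 6: z = -0.1313 + 0.2989i, |z|^2 = 0.1066
Iter 7: z = -0.2521 + 0.4815i, |z|^2 = 0.2954
Iter 8: z = -0.3483 + 0.3173i, |z|^2 = 0.2219
Iter 9: z = -0.1594 + 0.3390i, |z|^2 = 0.1403
Iter 10: z = -0.2695 + 0.4520i, |z|^2 = 0.2769
Iter 11: z = -0.3116 + 0.3164i, |z|^2 = 0.1972
Iter 12: z = -0.1830 + 0.3628i, |z|^2 = 0.1651
Iter 13: z = -0.2782 + 0.4272i, |z|^2 = 0.2599
Iter 14: z = -0.2851 + 0.3223i, |z|^2 = 0.1852

Answer: 15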